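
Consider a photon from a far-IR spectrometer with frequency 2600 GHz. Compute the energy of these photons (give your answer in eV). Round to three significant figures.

First convert: f = 2600 GHz = 2.6e12 Hz.
Apply E = hf: E = 1.723e-21 J.
Converting to eV: E = 0.01075 eV ≈ 0.0108 eV.

0.0108 eV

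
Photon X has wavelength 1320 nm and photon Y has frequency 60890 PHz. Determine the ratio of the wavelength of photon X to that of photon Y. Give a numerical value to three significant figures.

2.68e5

λ_X = 1.320e-6 m (from wavelength = 1320 nm, via λ given directly).
λ_Y = 4.924e-12 m (from frequency = 60890 PHz, via λ = c/f).
Ratio = 1.320e-6 / 4.924e-12 = 2.68e5.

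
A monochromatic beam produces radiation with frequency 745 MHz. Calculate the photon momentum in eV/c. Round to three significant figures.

3.08 × 10^-6 eV/c

In SI units: f = 745 MHz = 7.45 × 10^8 Hz.
Since p = hf/c for a photon, p = 1.647 × 10^-33 kg·m/s.
Converting to eV/c: p = 3.081 × 10^-6 eV/c ≈ 3.08 × 10^-6 eV/c.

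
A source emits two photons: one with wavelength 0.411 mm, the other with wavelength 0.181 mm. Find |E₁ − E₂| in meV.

3.83 meV

Using E = hc/λ: E₁ = 4.833e-22 J, E₂ = 1.097e-21 J.
|ΔE| = |4.833e-22 − 1.097e-21| = 6.14e-22 J = 3.83 meV.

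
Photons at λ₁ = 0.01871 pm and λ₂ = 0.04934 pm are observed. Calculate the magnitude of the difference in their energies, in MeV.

Using E = hc/λ: E₁ = 1.0617e-11 J, E₂ = 4.0260e-12 J.
|ΔE| = |1.0617e-11 − 4.0260e-12| = 6.59e-12 J = 41.1 MeV.

41.1 MeV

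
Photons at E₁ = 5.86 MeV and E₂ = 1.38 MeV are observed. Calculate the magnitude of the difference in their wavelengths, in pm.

0.687 pm

Using λ = hc/E: λ₁ = 2.116e-13 m, λ₂ = 8.984e-13 m.
|Δλ| = |2.116e-13 − 8.984e-13| = 6.87e-13 m = 0.687 pm.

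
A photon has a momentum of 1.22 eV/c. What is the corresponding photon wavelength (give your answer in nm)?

1020 nm

Convert to SI: p = 1.22 eV/c = 6.5200·10^-28 kg·m/s.
For a photon λ = h/p, so λ = 1.016·10^-6 m.
Converting to nm: λ = 1016 nm ≈ 1020 nm.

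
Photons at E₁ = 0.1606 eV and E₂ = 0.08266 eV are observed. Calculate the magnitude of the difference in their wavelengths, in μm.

Using λ = hc/E: λ₁ = 7.7201e-6 m, λ₂ = 1.4999e-5 m.
|Δλ| = |7.7201e-6 − 1.4999e-5| = 7.28e-6 m = 7.28 μm.

7.28 μm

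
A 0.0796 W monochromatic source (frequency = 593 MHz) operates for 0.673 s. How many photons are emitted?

Total energy: E_total = P·t = 0.0796 × 0.673 = 0.05357 J.
Per-photon energy: E = 3.929e-25 J.
N = E_total / E_photon = 1.36e23.

1.36e23 photons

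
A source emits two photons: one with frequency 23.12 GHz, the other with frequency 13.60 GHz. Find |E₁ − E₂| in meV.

Using E = hf: E₁ = 1.5319·10^-23 J, E₂ = 9.0115·10^-24 J.
|ΔE| = |1.5319·10^-23 − 9.0115·10^-24| = 6.31·10^-24 J = 0.0394 meV.

0.0394 meV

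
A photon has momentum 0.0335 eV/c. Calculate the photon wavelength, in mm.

Use h = 6.62607015·10^-34 J·s, c = 2.99792458·10^8 m/s, 1 eV = 1.602176634·10^-19 J.
In SI units: p = 0.0335 eV/c = 1.7903·10^-29 kg·m/s.
For a photon λ = h/p, so λ = 3.701·10^-5 m.
Converting to mm: λ = 0.03701 mm ≈ 0.0370 mm.

0.0370 mm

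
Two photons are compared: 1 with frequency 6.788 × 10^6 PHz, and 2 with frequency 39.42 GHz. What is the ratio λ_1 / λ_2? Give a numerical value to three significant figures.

λ_1 = 4.417 × 10^-14 m (from frequency = 6.788 × 10^6 PHz, via λ = c/f).
λ_2 = 0.007605 m (from frequency = 39.42 GHz, via λ = c/f).
Ratio = 4.417 × 10^-14 / 0.007605 = 5.81 × 10^-12.

5.81 × 10^-12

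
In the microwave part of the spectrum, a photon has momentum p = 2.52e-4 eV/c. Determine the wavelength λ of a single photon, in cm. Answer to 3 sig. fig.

0.492 cm

In SI units: p = 2.52e-4 eV/c = 1.3468e-31 kg·m/s.
Since λ = h/p for a photon, λ = 0.004920 m.
Converting to cm: λ = 0.4920 cm ≈ 0.492 cm.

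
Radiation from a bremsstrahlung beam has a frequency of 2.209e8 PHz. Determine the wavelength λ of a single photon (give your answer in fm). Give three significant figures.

Convert to SI: f = 2.209e8 PHz = 2.209e23 Hz.
Apply λ = c/f: λ = 1.357e-15 m.
Converting to fm: λ = 1.357 fm ≈ 1.36 fm.

1.36 fm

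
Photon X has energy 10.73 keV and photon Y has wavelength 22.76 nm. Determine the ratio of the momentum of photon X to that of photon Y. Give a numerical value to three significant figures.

p_X = 5.734·10^-24 kg·m/s (from energy = 10.73 keV, via p = E/c).
p_Y = 2.911·10^-26 kg·m/s (from wavelength = 22.76 nm, via p = h/λ).
Ratio = 5.734·10^-24 / 2.911·10^-26 = 197.

197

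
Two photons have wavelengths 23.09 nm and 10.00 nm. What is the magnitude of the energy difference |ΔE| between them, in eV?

70.3 eV

Using E = hc/λ: E₁ = 8.6031e-18 J, E₂ = 1.9864e-17 J.
|ΔE| = |8.6031e-18 − 1.9864e-17| = 1.13e-17 J = 70.3 eV.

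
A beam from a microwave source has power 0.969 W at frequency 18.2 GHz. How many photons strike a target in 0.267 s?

2.15·10^22 photons

Total energy: E_total = P·t = 0.969 × 0.267 = 0.2587 J.
Per-photon energy: E = 1.206·10^-23 J.
N = E_total / E_photon = 2.15·10^22.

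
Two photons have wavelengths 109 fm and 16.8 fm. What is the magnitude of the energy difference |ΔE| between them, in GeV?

Using E = hc/λ: E₁ = 1.822e-12 J, E₂ = 1.182e-11 J.
|ΔE| = |1.822e-12 − 1.182e-11| = 1.00e-11 J = 0.0624 GeV.

0.0624 GeV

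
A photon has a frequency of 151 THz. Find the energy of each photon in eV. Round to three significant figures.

Take h = 6.62607015 × 10^-34 J·s, 1 eV = 1.602176634 × 10^-19 J.
First convert: f = 151 THz = 1.51 × 10^14 Hz.
Apply E = hf: E = 1.001 × 10^-19 J.
Converting to eV: E = 0.6245 eV ≈ 0.624 eV.

0.624 eV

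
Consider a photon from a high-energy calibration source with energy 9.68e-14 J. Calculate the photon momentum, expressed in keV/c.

For a photon p = E/c, so p = 3.229e-22 kg·m/s.
Converting to keV/c: p = 604.2 keV/c ≈ 604 keV/c.

604 keV/c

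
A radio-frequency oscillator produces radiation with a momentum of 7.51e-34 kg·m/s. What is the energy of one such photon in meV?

1.41e-3 meV

Take c = 2.99792458e8 m/s, 1 eV = 1.602176634e-19 J.
For a photon E = pc, so E = 2.251e-25 J.
Converting to meV: E = 0.001405 meV ≈ 1.41e-3 meV.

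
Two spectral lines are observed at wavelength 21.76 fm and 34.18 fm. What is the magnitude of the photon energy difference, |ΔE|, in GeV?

0.0207 GeV

Using E = hc/λ: E₁ = 9.1289e-12 J, E₂ = 5.8117e-12 J.
|ΔE| = |9.1289e-12 − 5.8117e-12| = 3.32e-12 J = 0.0207 GeV.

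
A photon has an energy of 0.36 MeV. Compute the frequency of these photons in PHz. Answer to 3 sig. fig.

In SI units: E = 0.36 MeV = 5.7678 × 10^-14 J.
Apply f = E/h: f = 8.705 × 10^19 Hz.
Converting to PHz: f = 87050 PHz ≈ 8.70 × 10^4 PHz.

8.70 × 10^4 PHz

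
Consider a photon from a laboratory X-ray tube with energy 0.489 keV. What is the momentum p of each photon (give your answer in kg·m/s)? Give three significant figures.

First convert: E = 0.489 keV = 7.8346 × 10^-17 J.
Apply p = E/c: p = 2.613 × 10^-25 kg·m/s.
So p ≈ 2.61 × 10^-25 kg·m/s.

2.61 × 10^-25 kg·m/s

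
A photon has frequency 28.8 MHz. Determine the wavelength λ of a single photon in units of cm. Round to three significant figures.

Take c = 2.99792458 × 10^8 m/s.
In SI units: f = 28.8 MHz = 2.88 × 10^7 Hz.
For a photon λ = c/f, so λ = 10.41 m.
Converting to cm: λ = 1041 cm ≈ 1040 cm.

1040 cm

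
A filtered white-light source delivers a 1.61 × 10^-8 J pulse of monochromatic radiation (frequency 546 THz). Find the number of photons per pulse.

4.45 × 10^10 photons

Per-photon energy: E = 3.618 × 10^-19 J (from frequency = 546 THz).
N = E_total / E_photon = 1.61 × 10^-8 J / 3.618 × 10^-19 J = 4.45 × 10^10.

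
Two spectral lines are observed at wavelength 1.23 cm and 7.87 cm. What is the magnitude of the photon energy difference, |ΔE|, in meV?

0.0850 meV

Using E = hc/λ: E₁ = 1.615e-23 J, E₂ = 2.524e-24 J.
|ΔE| = |1.615e-23 − 2.524e-24| = 1.36e-23 J = 0.0850 meV.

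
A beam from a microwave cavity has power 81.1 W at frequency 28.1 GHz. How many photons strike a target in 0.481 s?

2.10e24 photons

Total energy: E_total = P·t = 81.1 × 0.481 = 39.01 J.
Per-photon energy: E = 1.862e-23 J.
N = E_total / E_photon = 2.10e24.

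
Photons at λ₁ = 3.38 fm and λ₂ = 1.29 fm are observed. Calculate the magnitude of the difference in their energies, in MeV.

Using E = hc/λ: E₁ = 5.877 × 10^-11 J, E₂ = 1.540 × 10^-10 J.
|ΔE| = |5.877 × 10^-11 − 1.540 × 10^-10| = 9.52 × 10^-11 J = 594 MeV.

594 MeV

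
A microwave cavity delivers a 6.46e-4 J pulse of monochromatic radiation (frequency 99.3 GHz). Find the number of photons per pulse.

Per-photon energy: E = 6.580e-23 J (from frequency = 99.3 GHz).
N = E_total / E_photon = 6.46e-4 J / 6.580e-23 J = 9.82e18.

9.82e18 photons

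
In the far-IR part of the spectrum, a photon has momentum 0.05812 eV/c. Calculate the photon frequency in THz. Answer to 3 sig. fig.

Convert to SI: p = 0.05812 eV/c = 3.1061e-29 kg·m/s.
For a photon f = pc/h, so f = 1.405e13 Hz.
Converting to THz: f = 14.05 THz ≈ 14.1 THz.

14.1 THz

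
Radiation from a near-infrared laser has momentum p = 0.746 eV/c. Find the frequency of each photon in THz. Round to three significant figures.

180 THz

(h = 6.62607015e-34 J·s, c = 2.99792458e8 m/s, 1 eV = 1.602176634e-19 J.)
First convert: p = 0.746 eV/c = 3.9868e-28 kg·m/s.
Apply f = pc/h: f = 1.804e14 Hz.
Converting to THz: f = 180.4 THz ≈ 180 THz.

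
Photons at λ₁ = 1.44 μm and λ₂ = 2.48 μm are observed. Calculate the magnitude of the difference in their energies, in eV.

0.361 eV

Using E = hc/λ: E₁ = 1.379 × 10^-19 J, E₂ = 8.010 × 10^-20 J.
|ΔE| = |1.379 × 10^-19 − 8.010 × 10^-20| = 5.78 × 10^-20 J = 0.361 eV.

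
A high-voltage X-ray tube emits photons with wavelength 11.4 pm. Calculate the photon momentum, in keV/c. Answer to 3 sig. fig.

109 keV/c

Take h = 6.62607015·10^-34 J·s, c = 2.99792458·10^8 m/s, 1 eV = 1.602176634·10^-19 J.
In SI units: λ = 11.4 pm = 1.14·10^-11 m.
Since p = h/λ for a photon, p = 5.812·10^-23 kg·m/s.
Converting to keV/c: p = 108.8 keV/c ≈ 109 keV/c.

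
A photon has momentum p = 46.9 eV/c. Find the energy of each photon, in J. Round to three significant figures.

Convert to SI: p = 46.9 eV/c = 2.5065e-26 kg·m/s.
Since E = pc for a photon, E = 7.514e-18 J.
So E ≈ 7.51e-18 J.

7.51e-18 J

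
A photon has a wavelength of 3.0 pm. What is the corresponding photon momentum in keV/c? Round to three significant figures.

413 keV/c

(h = 6.62607015·10^-34 J·s, c = 2.99792458·10^8 m/s, 1 eV = 1.602176634·10^-19 J.)
First convert: λ = 3.0 pm = 3.0·10^-12 m.
Apply p = h/λ: p = 2.209·10^-22 kg·m/s.
Converting to keV/c: p = 413.3 keV/c ≈ 413 keV/c.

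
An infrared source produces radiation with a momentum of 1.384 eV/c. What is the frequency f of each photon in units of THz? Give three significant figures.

First convert: p = 1.384 eV/c = 7.3965 × 10^-28 kg·m/s.
Since f = pc/h for a photon, f = 3.346 × 10^14 Hz.
Converting to THz: f = 334.6 THz ≈ 335 THz.

335 THz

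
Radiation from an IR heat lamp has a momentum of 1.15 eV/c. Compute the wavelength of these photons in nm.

1080 nm

(h = 6.62607015·10^-34 J·s, c = 2.99792458·10^8 m/s, 1 eV = 1.602176634·10^-19 J.)
Convert to SI: p = 1.15 eV/c = 6.1459·10^-28 kg·m/s.
The photon relation is λ = h/p, giving λ = 1.078·10^-6 m.
Converting to nm: λ = 1078 nm ≈ 1080 nm.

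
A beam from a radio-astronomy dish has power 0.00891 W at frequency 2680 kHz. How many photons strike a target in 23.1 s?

Total energy: E_total = P·t = 0.00891 × 23.1 = 0.2058 J.
Per-photon energy: E = 1.776e-27 J.
N = E_total / E_photon = 1.16e26.

1.16e26 photons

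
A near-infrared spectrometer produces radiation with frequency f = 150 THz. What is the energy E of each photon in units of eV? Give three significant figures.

0.620 eV

Take h = 6.62607015e-34 J·s, 1 eV = 1.602176634e-19 J.
Convert to SI: f = 150 THz = 1.5e14 Hz.
The photon relation is E = hf, giving E = 9.939e-20 J.
Converting to eV: E = 0.6204 eV ≈ 0.620 eV.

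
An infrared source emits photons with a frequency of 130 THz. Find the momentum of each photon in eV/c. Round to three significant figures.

First convert: f = 130 THz = 1.3 × 10^14 Hz.
Since p = hf/c for a photon, p = 2.873 × 10^-28 kg·m/s.
Converting to eV/c: p = 0.5376 eV/c ≈ 0.538 eV/c.

0.538 eV/c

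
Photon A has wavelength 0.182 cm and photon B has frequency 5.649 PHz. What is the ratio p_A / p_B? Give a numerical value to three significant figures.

p_A = 3.641 × 10^-31 kg·m/s (from wavelength = 0.182 cm, via p = h/λ).
p_B = 1.249 × 10^-26 kg·m/s (from frequency = 5.649 PHz, via p = hf/c).
Ratio = 3.641 × 10^-31 / 1.249 × 10^-26 = 2.92 × 10^-5.

2.92 × 10^-5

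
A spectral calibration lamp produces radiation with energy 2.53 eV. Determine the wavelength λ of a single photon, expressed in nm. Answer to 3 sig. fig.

Take h = 6.62607015e-34 J·s, c = 2.99792458e8 m/s, 1 eV = 1.602176634e-19 J.
First convert: E = 2.53 eV = 4.0535e-19 J.
For a photon λ = hc/E, so λ = 4.901e-7 m.
Converting to nm: λ = 490.1 nm ≈ 490 nm.

490 nm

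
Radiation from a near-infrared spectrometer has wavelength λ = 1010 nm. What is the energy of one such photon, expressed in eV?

1.23 eV

Convert to SI: λ = 1010 nm = 1.01 × 10^-6 m.
The photon relation is E = hc/λ, giving E = 1.967 × 10^-19 J.
Converting to eV: E = 1.228 eV ≈ 1.23 eV.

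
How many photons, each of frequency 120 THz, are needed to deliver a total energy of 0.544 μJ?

6.84e12 photons

Per-photon energy: E = 7.951e-20 J (from frequency = 120 THz).
N = E_total / E_photon = 5.44e-7 J / 7.951e-20 J = 6.84e12.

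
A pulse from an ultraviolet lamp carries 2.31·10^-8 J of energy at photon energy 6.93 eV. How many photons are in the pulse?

2.08·10^10 photons

Per-photon energy: E = 1.110·10^-18 J (from energy = 6.93 eV).
N = E_total / E_photon = 2.31·10^-8 J / 1.110·10^-18 J = 2.08·10^10.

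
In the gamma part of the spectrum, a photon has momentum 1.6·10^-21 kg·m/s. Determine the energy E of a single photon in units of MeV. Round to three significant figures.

2.99 MeV

Take c = 2.99792458·10^8 m/s, 1 eV = 1.602176634·10^-19 J.
Since E = pc for a photon, E = 4.797·10^-13 J.
Converting to MeV: E = 2.994 MeV ≈ 2.99 MeV.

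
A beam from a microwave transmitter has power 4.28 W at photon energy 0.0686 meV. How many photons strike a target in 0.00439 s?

Total energy: E_total = P·t = 4.28 × 0.00439 = 0.01879 J.
Per-photon energy: E = 1.099e-23 J.
N = E_total / E_photon = 1.71e21.

1.71e21 photons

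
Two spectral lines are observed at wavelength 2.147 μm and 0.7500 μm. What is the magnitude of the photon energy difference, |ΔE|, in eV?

1.08 eV

Using E = hc/λ: E₁ = 9.2522 × 10^-20 J, E₂ = 2.6486 × 10^-19 J.
|ΔE| = |9.2522 × 10^-20 − 2.6486 × 10^-19| = 1.72 × 10^-19 J = 1.08 eV.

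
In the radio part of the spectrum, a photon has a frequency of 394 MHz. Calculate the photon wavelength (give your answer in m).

0.761 m

Use c = 2.99792458·10^8 m/s.
Convert to SI: f = 394 MHz = 3.94·10^8 Hz.
Apply λ = c/f: λ = 0.7609 m.
So λ ≈ 0.761 m.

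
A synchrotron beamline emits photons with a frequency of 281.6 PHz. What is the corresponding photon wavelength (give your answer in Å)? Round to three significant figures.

10.6 Å

Take c = 2.99792458·10^8 m/s.
Convert to SI: f = 281.6 PHz = 2.816·10^17 Hz.
The photon relation is λ = c/f, giving λ = 1.065·10^-9 m.
Converting to Å: λ = 10.65 Å ≈ 10.6 Å.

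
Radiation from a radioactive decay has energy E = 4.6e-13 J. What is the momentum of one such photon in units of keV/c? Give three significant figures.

2870 keV/c

Apply p = E/c: p = 1.534e-21 kg·m/s.
Converting to keV/c: p = 2871 keV/c ≈ 2870 keV/c.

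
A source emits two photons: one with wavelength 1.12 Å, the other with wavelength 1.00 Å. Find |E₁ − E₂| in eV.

Using E = hc/λ: E₁ = 1.774e-15 J, E₂ = 1.986e-15 J.
|ΔE| = |1.774e-15 − 1.986e-15| = 2.13e-16 J = 1330 eV.

1330 eV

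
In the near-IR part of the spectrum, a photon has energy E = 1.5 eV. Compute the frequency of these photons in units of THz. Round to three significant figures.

363 THz

(h = 6.62607015 × 10^-34 J·s, 1 eV = 1.602176634 × 10^-19 J.)
In SI units: E = 1.5 eV = 2.4033 × 10^-19 J.
Since f = E/h for a photon, f = 3.627 × 10^14 Hz.
Converting to THz: f = 362.7 THz ≈ 363 THz.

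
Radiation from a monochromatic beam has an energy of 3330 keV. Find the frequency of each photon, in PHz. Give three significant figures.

Use h = 6.62607015 × 10^-34 J·s, 1 eV = 1.602176634 × 10^-19 J.
Convert to SI: E = 3330 keV = 5.3352 × 10^-13 J.
For a photon f = E/h, so f = 8.052 × 10^20 Hz.
Converting to PHz: f = 805200 PHz ≈ 8.05 × 10^5 PHz.

8.05 × 10^5 PHz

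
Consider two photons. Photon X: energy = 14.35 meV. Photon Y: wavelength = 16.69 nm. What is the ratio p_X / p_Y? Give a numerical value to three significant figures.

1.93e-4

p_X = 7.669e-30 kg·m/s (from energy = 14.35 meV, via p = E/c).
p_Y = 3.970e-26 kg·m/s (from wavelength = 16.69 nm, via p = h/λ).
Ratio = 7.669e-30 / 3.970e-26 = 1.93e-4.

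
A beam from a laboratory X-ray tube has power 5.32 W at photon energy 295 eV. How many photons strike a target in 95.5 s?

1.07e19 photons

Total energy: E_total = P·t = 5.32 × 95.5 = 508.1 J.
Per-photon energy: E = 4.726e-17 J.
N = E_total / E_photon = 1.07e19.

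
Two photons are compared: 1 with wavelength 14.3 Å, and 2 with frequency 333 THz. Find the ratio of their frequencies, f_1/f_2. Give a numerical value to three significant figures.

630

f_1 = 2.096e17 Hz (from wavelength = 14.3 Å, via f = c/λ).
f_2 = 3.330e14 Hz (from frequency = 333 THz, via f given directly).
Ratio = 2.096e17 / 3.330e14 = 630.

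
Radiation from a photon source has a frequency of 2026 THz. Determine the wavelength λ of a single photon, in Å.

In SI units: f = 2026 THz = 2.026 × 10^15 Hz.
Apply λ = c/f: λ = 1.480 × 10^-7 m.
Converting to Å: λ = 1480 Å ≈ 1480 Å.

1480 Å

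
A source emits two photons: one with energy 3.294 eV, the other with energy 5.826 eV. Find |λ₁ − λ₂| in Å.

Using λ = hc/E: λ₁ = 3.7639e-7 m, λ₂ = 2.1281e-7 m.
|Δλ| = |3.7639e-7 − 2.1281e-7| = 1.64e-7 m = 1640 Å.

1640 Å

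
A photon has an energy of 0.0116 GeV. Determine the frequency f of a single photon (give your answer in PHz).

In SI units: E = 0.0116 GeV = 1.8585e-12 J.
The photon relation is f = E/h, giving f = 2.805e21 Hz.
Converting to PHz: f = 2.805e6 PHz ≈ 2.80e6 PHz.

2.80e6 PHz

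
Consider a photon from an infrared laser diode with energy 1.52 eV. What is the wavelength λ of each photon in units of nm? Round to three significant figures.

816 nm

Take h = 6.62607015e-34 J·s, c = 2.99792458e8 m/s, 1 eV = 1.602176634e-19 J.
First convert: E = 1.52 eV = 2.4353e-19 J.
Apply λ = hc/E: λ = 8.157e-7 m.
Converting to nm: λ = 815.7 nm ≈ 816 nm.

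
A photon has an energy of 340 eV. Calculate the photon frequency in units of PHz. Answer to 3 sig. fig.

(h = 6.62607015e-34 J·s, 1 eV = 1.602176634e-19 J.)
First convert: E = 340 eV = 5.4474e-17 J.
The photon relation is f = E/h, giving f = 8.221e16 Hz.
Converting to PHz: f = 82.21 PHz ≈ 82.2 PHz.

82.2 PHz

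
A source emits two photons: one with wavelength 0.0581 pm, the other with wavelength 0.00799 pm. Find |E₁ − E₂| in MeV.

134 MeV

Using E = hc/λ: E₁ = 3.419e-12 J, E₂ = 2.486e-11 J.
|ΔE| = |3.419e-12 − 2.486e-11| = 2.14e-11 J = 134 MeV.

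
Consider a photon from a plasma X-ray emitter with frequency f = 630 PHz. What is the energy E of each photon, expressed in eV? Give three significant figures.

Take h = 6.62607015·10^-34 J·s, 1 eV = 1.602176634·10^-19 J.
First convert: f = 630 PHz = 6.3·10^17 Hz.
The photon relation is E = hf, giving E = 4.174·10^-16 J.
Converting to eV: E = 2605 eV ≈ 2610 eV.

2610 eV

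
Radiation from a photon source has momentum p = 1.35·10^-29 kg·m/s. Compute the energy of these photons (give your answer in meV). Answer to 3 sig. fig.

Since E = pc for a photon, E = 4.047·10^-21 J.
Converting to meV: E = 25.26 meV ≈ 25.3 meV.

25.3 meV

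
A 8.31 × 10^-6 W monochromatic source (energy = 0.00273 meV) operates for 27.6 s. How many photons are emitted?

Total energy: E_total = P·t = 8.31 × 10^-6 × 27.6 = 2.294 × 10^-4 J.
Per-photon energy: E = 4.374 × 10^-25 J.
N = E_total / E_photon = 5.24 × 10^20.

5.24 × 10^20 photons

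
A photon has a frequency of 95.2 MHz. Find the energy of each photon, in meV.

3.94e-4 meV

Use h = 6.62607015e-34 J·s, 1 eV = 1.602176634e-19 J.
First convert: f = 95.2 MHz = 9.52e7 Hz.
The photon relation is E = hf, giving E = 6.308e-26 J.
Converting to meV: E = 3.937e-4 meV ≈ 3.94e-4 meV.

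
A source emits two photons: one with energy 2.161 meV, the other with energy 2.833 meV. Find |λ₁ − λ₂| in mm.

Using λ = hc/E: λ₁ = 5.7374e-4 m, λ₂ = 4.3764e-4 m.
|Δλ| = |5.7374e-4 − 4.3764e-4| = 1.36e-4 m = 0.136 mm.

0.136 mm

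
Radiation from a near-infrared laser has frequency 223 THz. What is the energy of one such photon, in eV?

Take h = 6.62607015e-34 J·s, 1 eV = 1.602176634e-19 J.
First convert: f = 223 THz = 2.23e14 Hz.
The photon relation is E = hf, giving E = 1.478e-19 J.
Converting to eV: E = 0.9223 eV ≈ 0.922 eV.

0.922 eV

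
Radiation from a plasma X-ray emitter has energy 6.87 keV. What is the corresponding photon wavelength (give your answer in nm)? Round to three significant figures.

Convert to SI: E = 6.87 keV = 1.1007 × 10^-15 J.
Since λ = hc/E for a photon, λ = 1.805 × 10^-10 m.
Converting to nm: λ = 0.1805 nm ≈ 0.180 nm.

0.180 nm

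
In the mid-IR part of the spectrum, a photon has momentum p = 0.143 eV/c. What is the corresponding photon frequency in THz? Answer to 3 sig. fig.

Use h = 6.62607015e-34 J·s, c = 2.99792458e8 m/s, 1 eV = 1.602176634e-19 J.
First convert: p = 0.143 eV/c = 7.6423e-29 kg·m/s.
Apply f = pc/h: f = 3.458e13 Hz.
Converting to THz: f = 34.58 THz ≈ 34.6 THz.

34.6 THz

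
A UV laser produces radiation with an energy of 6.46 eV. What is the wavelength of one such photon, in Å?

Take h = 6.62607015 × 10^-34 J·s, c = 2.99792458 × 10^8 m/s, 1 eV = 1.602176634 × 10^-19 J.
First convert: E = 6.46 eV = 1.0350 × 10^-18 J.
Since λ = hc/E for a photon, λ = 1.919 × 10^-7 m.
Converting to Å: λ = 1919 Å ≈ 1920 Å.

1920 Å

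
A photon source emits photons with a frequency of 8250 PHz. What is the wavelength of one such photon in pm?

36.3 pm

In SI units: f = 8250 PHz = 8.25e18 Hz.
The photon relation is λ = c/f, giving λ = 3.634e-11 m.
Converting to pm: λ = 36.34 pm ≈ 36.3 pm.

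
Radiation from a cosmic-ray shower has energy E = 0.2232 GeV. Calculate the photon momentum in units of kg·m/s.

Convert to SI: E = 0.2232 GeV = 3.5761·10^-11 J.
Apply p = E/c: p = 1.193·10^-19 kg·m/s.
So p ≈ 1.19·10^-19 kg·m/s.

1.19·10^-19 kg·m/s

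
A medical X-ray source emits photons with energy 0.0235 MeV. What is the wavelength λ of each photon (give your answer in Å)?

Use h = 6.62607015e-34 J·s, c = 2.99792458e8 m/s, 1 eV = 1.602176634e-19 J.
First convert: E = 0.0235 MeV = 3.7651e-15 J.
The photon relation is λ = hc/E, giving λ = 5.276e-11 m.
Converting to Å: λ = 0.5276 Å ≈ 0.528 Å.

0.528 Å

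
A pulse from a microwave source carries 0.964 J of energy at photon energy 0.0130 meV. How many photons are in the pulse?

Per-photon energy: E = 2.083 × 10^-24 J (from energy = 0.0130 meV).
N = E_total / E_photon = 0.964 J / 2.083 × 10^-24 J = 4.63 × 10^23.

4.63 × 10^23 photons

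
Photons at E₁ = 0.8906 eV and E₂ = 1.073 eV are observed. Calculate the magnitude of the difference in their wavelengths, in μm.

Using λ = hc/E: λ₁ = 1.3921·10^-6 m, λ₂ = 1.1555·10^-6 m.
|Δλ| = |1.3921·10^-6 − 1.1555·10^-6| = 2.37·10^-7 m = 0.237 μm.

0.237 μm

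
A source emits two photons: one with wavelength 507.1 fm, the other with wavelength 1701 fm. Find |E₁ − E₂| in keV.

1720 keV

Using E = hc/λ: E₁ = 3.9173 × 10^-13 J, E₂ = 1.1678 × 10^-13 J.
|ΔE| = |3.9173 × 10^-13 − 1.1678 × 10^-13| = 2.75 × 10^-13 J = 1720 keV.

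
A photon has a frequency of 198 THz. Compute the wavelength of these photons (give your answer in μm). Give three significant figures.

Take c = 2.99792458 × 10^8 m/s.
In SI units: f = 198 THz = 1.98 × 10^14 Hz.
Apply λ = c/f: λ = 1.514 × 10^-6 m.
Converting to μm: λ = 1.514 μm ≈ 1.51 μm.

1.51 μm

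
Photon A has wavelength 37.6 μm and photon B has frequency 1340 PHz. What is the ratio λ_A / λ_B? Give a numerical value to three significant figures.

1.68 × 10^5

λ_A = 3.760 × 10^-5 m (from wavelength = 37.6 μm, via λ given directly).
λ_B = 2.237 × 10^-10 m (from frequency = 1340 PHz, via λ = c/f).
Ratio = 3.760 × 10^-5 / 2.237 × 10^-10 = 1.68 × 10^5.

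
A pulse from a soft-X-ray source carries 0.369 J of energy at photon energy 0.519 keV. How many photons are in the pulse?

4.44e15 photons

Per-photon energy: E = 8.315e-17 J (from energy = 0.519 keV).
N = E_total / E_photon = 0.369 J / 8.315e-17 J = 4.44e15.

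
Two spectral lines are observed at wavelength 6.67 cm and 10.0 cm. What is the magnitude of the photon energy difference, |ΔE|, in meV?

6.19 × 10^-3 meV

Using E = hc/λ: E₁ = 2.978 × 10^-24 J, E₂ = 1.986 × 10^-24 J.
|ΔE| = |2.978 × 10^-24 − 1.986 × 10^-24| = 9.92 × 10^-25 J = 6.19 × 10^-3 meV.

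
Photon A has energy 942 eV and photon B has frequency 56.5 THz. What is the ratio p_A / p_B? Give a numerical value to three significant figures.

p_A = 5.034 × 10^-25 kg·m/s (from energy = 942 eV, via p = E/c).
p_B = 1.249 × 10^-28 kg·m/s (from frequency = 56.5 THz, via p = hf/c).
Ratio = 5.034 × 10^-25 / 1.249 × 10^-28 = 4030.

4030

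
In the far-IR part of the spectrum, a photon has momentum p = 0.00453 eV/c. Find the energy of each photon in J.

(c = 2.99792458 × 10^8 m/s, 1 eV = 1.602176634 × 10^-19 J.)
First convert: p = 0.00453 eV/c = 2.4210 × 10^-30 kg·m/s.
For a photon E = pc, so E = 7.258 × 10^-22 J.
So E ≈ 7.26 × 10^-22 J.

7.26 × 10^-22 J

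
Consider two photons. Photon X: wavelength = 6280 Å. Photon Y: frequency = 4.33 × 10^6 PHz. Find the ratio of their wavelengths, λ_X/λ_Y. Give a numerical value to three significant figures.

9.07 × 10^6

λ_X = 6.280 × 10^-7 m (from wavelength = 6280 Å, via λ given directly).
λ_Y = 6.924 × 10^-14 m (from frequency = 4.33 × 10^6 PHz, via λ = c/f).
Ratio = 6.280 × 10^-7 / 6.924 × 10^-14 = 9.07 × 10^6.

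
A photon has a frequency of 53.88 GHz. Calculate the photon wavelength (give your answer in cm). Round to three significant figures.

0.556 cm

First convert: f = 53.88 GHz = 5.388 × 10^10 Hz.
The photon relation is λ = c/f, giving λ = 0.005564 m.
Converting to cm: λ = 0.5564 cm ≈ 0.556 cm.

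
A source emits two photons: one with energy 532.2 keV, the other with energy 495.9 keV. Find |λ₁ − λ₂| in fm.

Using λ = hc/E: λ₁ = 2.3297·10^-12 m, λ₂ = 2.5002·10^-12 m.
|Δλ| = |2.3297·10^-12 − 2.5002·10^-12| = 1.71·10^-13 m = 171 fm.

171 fm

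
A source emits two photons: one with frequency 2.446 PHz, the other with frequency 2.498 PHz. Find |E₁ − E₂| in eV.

0.215 eV

Using E = hf: E₁ = 1.6207 × 10^-18 J, E₂ = 1.6552 × 10^-18 J.
|ΔE| = |1.6207 × 10^-18 − 1.6552 × 10^-18| = 3.45 × 10^-20 J = 0.215 eV.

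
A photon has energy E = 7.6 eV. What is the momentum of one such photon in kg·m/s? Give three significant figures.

4.06e-27 kg·m/s

First convert: E = 7.6 eV = 1.2177e-18 J.
The photon relation is p = E/c, giving p = 4.062e-27 kg·m/s.
So p ≈ 4.06e-27 kg·m/s.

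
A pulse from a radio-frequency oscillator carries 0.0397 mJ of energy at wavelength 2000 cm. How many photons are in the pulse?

4.00 × 10^21 photons

Per-photon energy: E = 9.932 × 10^-27 J (from wavelength = 2000 cm).
N = E_total / E_photon = 3.97 × 10^-5 J / 9.932 × 10^-27 J = 4.00 × 10^21.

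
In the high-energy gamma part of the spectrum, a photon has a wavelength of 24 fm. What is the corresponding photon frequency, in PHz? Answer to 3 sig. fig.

1.25e7 PHz

In SI units: λ = 24 fm = 2.4e-14 m.
For a photon f = c/λ, so f = 1.249e22 Hz.
Converting to PHz: f = 1.249e7 PHz ≈ 1.25e7 PHz.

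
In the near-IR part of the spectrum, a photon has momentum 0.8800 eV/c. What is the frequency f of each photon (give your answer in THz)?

213 THz

Use h = 6.62607015e-34 J·s, c = 2.99792458e8 m/s, 1 eV = 1.602176634e-19 J.
In SI units: p = 0.8800 eV/c = 4.7030e-28 kg·m/s.
Apply f = pc/h: f = 2.128e14 Hz.
Converting to THz: f = 212.8 THz ≈ 213 THz.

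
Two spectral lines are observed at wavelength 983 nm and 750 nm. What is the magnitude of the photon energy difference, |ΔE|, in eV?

0.392 eV

Using E = hc/λ: E₁ = 2.021·10^-19 J, E₂ = 2.649·10^-19 J.
|ΔE| = |2.021·10^-19 − 2.649·10^-19| = 6.28·10^-20 J = 0.392 eV.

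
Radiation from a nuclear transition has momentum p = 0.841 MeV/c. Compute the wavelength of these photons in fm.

Take h = 6.62607015e-34 J·s, c = 2.99792458e8 m/s, 1 eV = 1.602176634e-19 J.
In SI units: p = 0.841 MeV/c = 4.4945e-22 kg·m/s.
For a photon λ = h/p, so λ = 1.474e-12 m.
Converting to fm: λ = 1474 fm ≈ 1470 fm.

1470 fm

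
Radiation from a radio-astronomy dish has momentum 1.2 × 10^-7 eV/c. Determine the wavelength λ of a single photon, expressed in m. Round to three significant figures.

10.3 m

In SI units: p = 1.2 × 10^-7 eV/c = 6.4131 × 10^-35 kg·m/s.
Since λ = h/p for a photon, λ = 10.33 m.
So λ ≈ 10.3 m.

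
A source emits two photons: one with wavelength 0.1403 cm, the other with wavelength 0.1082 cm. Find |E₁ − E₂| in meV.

Using E = hc/λ: E₁ = 1.4159e-22 J, E₂ = 1.8359e-22 J.
|ΔE| = |1.4159e-22 − 1.8359e-22| = 4.20e-23 J = 0.262 meV.

0.262 meV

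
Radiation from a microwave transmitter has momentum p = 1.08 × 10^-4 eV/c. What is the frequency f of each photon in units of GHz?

26.1 GHz

First convert: p = 1.08 × 10^-4 eV/c = 5.7718 × 10^-32 kg·m/s.
Since f = pc/h for a photon, f = 2.611 × 10^10 Hz.
Converting to GHz: f = 26.11 GHz ≈ 26.1 GHz.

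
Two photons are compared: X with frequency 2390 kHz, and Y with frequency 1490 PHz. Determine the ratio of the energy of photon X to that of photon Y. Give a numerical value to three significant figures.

E_X = 1.584e-27 J (from frequency = 2390 kHz, via E = hf).
E_Y = 9.873e-16 J (from frequency = 1490 PHz, via E = hf).
Ratio = 1.584e-27 / 9.873e-16 = 1.60e-12.

1.60e-12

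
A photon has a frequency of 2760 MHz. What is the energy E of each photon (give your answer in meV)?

0.0114 meV

(h = 6.62607015e-34 J·s, 1 eV = 1.602176634e-19 J.)
Convert to SI: f = 2760 MHz = 2.76e9 Hz.
The photon relation is E = hf, giving E = 1.829e-24 J.
Converting to meV: E = 0.01141 meV ≈ 0.0114 meV.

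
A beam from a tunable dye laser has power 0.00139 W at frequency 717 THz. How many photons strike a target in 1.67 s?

4.89e15 photons

Total energy: E_total = P·t = 0.00139 × 1.67 = 0.002321 J.
Per-photon energy: E = 4.751e-19 J.
N = E_total / E_photon = 4.89e15.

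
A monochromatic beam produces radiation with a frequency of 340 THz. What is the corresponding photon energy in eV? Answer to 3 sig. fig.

1.41 eV

First convert: f = 340 THz = 3.4e14 Hz.
For a photon E = hf, so E = 2.253e-19 J.
Converting to eV: E = 1.406 eV ≈ 1.41 eV.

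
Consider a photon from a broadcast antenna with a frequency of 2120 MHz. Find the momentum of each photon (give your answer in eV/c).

8.77e-6 eV/c

Use h = 6.62607015e-34 J·s, c = 2.99792458e8 m/s, 1 eV = 1.602176634e-19 J.
In SI units: f = 2120 MHz = 2.12e9 Hz.
The photon relation is p = hf/c, giving p = 4.686e-33 kg·m/s.
Converting to eV/c: p = 8.768e-6 eV/c ≈ 8.77e-6 eV/c.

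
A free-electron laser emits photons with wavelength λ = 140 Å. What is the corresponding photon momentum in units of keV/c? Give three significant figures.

0.0886 keV/c

Use h = 6.62607015·10^-34 J·s, c = 2.99792458·10^8 m/s, 1 eV = 1.602176634·10^-19 J.
In SI units: λ = 140 Å = 1.4·10^-8 m.
The photon relation is p = h/λ, giving p = 4.733·10^-26 kg·m/s.
Converting to keV/c: p = 0.08856 keV/c ≈ 0.0886 keV/c.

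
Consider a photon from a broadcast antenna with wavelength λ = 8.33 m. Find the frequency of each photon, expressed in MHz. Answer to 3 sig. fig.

36.0 MHz

Apply f = c/λ: f = 3.599e7 Hz.
Converting to MHz: f = 35.99 MHz ≈ 36.0 MHz.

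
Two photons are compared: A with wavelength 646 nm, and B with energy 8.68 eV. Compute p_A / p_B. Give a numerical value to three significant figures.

0.221

p_A = 1.026 × 10^-27 kg·m/s (from wavelength = 646 nm, via p = h/λ).
p_B = 4.639 × 10^-27 kg·m/s (from energy = 8.68 eV, via p = E/c).
Ratio = 1.026 × 10^-27 / 4.639 × 10^-27 = 0.221.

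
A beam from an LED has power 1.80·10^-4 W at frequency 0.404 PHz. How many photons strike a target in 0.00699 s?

Total energy: E_total = P·t = 1.80·10^-4 × 0.00699 = 1.258·10^-6 J.
Per-photon energy: E = 2.677·10^-19 J.
N = E_total / E_photon = 4.70·10^12.

4.70·10^12 photons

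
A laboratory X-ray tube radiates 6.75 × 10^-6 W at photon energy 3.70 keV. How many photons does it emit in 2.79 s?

3.18 × 10^10 photons

Total energy: E_total = P·t = 6.75 × 10^-6 × 2.79 = 1.883 × 10^-5 J.
Per-photon energy: E = 5.928 × 10^-16 J.
N = E_total / E_photon = 3.18 × 10^10.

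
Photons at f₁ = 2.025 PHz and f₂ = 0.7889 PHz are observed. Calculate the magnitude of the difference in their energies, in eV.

5.11 eV

Using E = hf: E₁ = 1.3418e-18 J, E₂ = 5.2273e-19 J.
|ΔE| = |1.3418e-18 − 5.2273e-19| = 8.19e-19 J = 5.11 eV.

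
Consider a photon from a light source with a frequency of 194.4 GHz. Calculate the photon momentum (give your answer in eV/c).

8.04e-4 eV/c

First convert: f = 194.4 GHz = 1.944e11 Hz.
For a photon p = hf/c, so p = 4.297e-31 kg·m/s.
Converting to eV/c: p = 8.040e-4 eV/c ≈ 8.04e-4 eV/c.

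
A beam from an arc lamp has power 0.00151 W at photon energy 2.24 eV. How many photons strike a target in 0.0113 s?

4.75e13 photons

Total energy: E_total = P·t = 0.00151 × 0.0113 = 1.706e-5 J.
Per-photon energy: E = 3.589e-19 J.
N = E_total / E_photon = 4.75e13.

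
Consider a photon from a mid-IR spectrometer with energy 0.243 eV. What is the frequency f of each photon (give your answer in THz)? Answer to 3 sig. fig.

(h = 6.62607015 × 10^-34 J·s, 1 eV = 1.602176634 × 10^-19 J.)
First convert: E = 0.243 eV = 3.8933 × 10^-20 J.
For a photon f = E/h, so f = 5.876 × 10^13 Hz.
Converting to THz: f = 58.76 THz ≈ 58.8 THz.

58.8 THz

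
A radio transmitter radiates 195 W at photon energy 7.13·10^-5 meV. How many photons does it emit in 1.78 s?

3.04·10^28 photons

Total energy: E_total = P·t = 195 × 1.78 = 347.1 J.
Per-photon energy: E = 1.142·10^-26 J.
N = E_total / E_photon = 3.04·10^28.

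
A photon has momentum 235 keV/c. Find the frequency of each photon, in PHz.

Use h = 6.62607015e-34 J·s, c = 2.99792458e8 m/s, 1 eV = 1.602176634e-19 J.
First convert: p = 235 keV/c = 1.2559e-22 kg·m/s.
Apply f = pc/h: f = 5.682e19 Hz.
Converting to PHz: f = 56820 PHz ≈ 5.68e4 PHz.

5.68e4 PHz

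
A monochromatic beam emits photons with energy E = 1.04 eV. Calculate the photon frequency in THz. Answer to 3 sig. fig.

In SI units: E = 1.04 eV = 1.6663 × 10^-19 J.
Apply f = E/h: f = 2.515 × 10^14 Hz.
Converting to THz: f = 251.5 THz ≈ 251 THz.

251 THz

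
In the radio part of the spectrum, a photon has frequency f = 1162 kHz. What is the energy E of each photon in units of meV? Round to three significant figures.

4.81e-6 meV

In SI units: f = 1162 kHz = 1.162e6 Hz.
The photon relation is E = hf, giving E = 7.699e-28 J.
Converting to meV: E = 4.806e-6 meV ≈ 4.81e-6 meV.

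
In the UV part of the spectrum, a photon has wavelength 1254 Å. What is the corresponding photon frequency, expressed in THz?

2390 THz

First convert: λ = 1254 Å = 1.254e-7 m.
Apply f = c/λ: f = 2.391e15 Hz.
Converting to THz: f = 2391 THz ≈ 2390 THz.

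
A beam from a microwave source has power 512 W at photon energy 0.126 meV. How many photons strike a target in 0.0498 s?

Total energy: E_total = P·t = 512 × 0.0498 = 25.50 J.
Per-photon energy: E = 2.019 × 10^-23 J.
N = E_total / E_photon = 1.26 × 10^24.

1.26 × 10^24 photons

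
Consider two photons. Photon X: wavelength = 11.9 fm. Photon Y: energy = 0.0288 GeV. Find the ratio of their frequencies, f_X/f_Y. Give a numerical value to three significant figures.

3.62

f_X = 2.519 × 10^22 Hz (from wavelength = 11.9 fm, via f = c/λ).
f_Y = 6.964 × 10^21 Hz (from energy = 0.0288 GeV, via f = E/h).
Ratio = 2.519 × 10^22 / 6.964 × 10^21 = 3.62.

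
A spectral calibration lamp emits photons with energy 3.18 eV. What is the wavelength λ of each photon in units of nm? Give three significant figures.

390 nm

In SI units: E = 3.18 eV = 5.0949e-19 J.
Since λ = hc/E for a photon, λ = 3.899e-7 m.
Converting to nm: λ = 389.9 nm ≈ 390 nm.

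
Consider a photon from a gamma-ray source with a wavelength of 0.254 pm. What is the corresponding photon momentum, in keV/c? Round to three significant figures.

4880 keV/c

In SI units: λ = 0.254 pm = 2.54 × 10^-13 m.
Apply p = h/λ: p = 2.609 × 10^-21 kg·m/s.
Converting to keV/c: p = 4881 keV/c ≈ 4880 keV/c.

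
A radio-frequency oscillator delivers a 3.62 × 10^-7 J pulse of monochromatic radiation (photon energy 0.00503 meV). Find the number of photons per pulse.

4.49 × 10^17 photons

Per-photon energy: E = 8.059 × 10^-25 J (from energy = 0.00503 meV).
N = E_total / E_photon = 3.62 × 10^-7 J / 8.059 × 10^-25 J = 4.49 × 10^17.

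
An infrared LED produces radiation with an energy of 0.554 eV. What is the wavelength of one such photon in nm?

In SI units: E = 0.554 eV = 8.8761 × 10^-20 J.
Since λ = hc/E for a photon, λ = 2.238 × 10^-6 m.
Converting to nm: λ = 2238 nm ≈ 2240 nm.

2240 nm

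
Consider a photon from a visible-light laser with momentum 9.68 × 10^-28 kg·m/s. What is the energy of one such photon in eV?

Use c = 2.99792458 × 10^8 m/s, 1 eV = 1.602176634 × 10^-19 J.
The photon relation is E = pc, giving E = 2.902 × 10^-19 J.
Converting to eV: E = 1.811 eV ≈ 1.81 eV.

1.81 eV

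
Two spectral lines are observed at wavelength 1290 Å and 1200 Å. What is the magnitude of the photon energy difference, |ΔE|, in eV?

0.721 eV

Using E = hc/λ: E₁ = 1.540 × 10^-18 J, E₂ = 1.655 × 10^-18 J.
|ΔE| = |1.540 × 10^-18 − 1.655 × 10^-18| = 1.15 × 10^-19 J = 0.721 eV.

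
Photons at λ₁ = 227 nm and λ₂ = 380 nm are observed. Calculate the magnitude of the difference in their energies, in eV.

Using E = hc/λ: E₁ = 8.751e-19 J, E₂ = 5.227e-19 J.
|ΔE| = |8.751e-19 − 5.227e-19| = 3.52e-19 J = 2.20 eV.

2.20 eV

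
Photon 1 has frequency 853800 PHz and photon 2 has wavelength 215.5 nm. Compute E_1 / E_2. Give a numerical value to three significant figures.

E_1 = 5.657 × 10^-13 J (from frequency = 853800 PHz, via E = hf).
E_2 = 9.218 × 10^-19 J (from wavelength = 215.5 nm, via E = hc/λ).
Ratio = 5.657 × 10^-13 / 9.218 × 10^-19 = 6.14 × 10^5.

6.14 × 10^5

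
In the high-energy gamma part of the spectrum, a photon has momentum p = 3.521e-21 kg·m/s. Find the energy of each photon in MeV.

The photon relation is E = pc, giving E = 1.056e-12 J.
Converting to MeV: E = 6.588 MeV ≈ 6.59 MeV.

6.59 MeV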